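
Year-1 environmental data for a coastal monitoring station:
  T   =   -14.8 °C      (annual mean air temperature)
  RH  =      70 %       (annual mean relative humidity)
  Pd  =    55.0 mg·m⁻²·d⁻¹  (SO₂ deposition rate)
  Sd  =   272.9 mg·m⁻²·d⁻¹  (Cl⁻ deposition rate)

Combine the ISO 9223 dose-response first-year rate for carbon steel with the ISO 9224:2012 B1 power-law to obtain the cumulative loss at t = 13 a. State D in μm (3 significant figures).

carbon steel: T≤10 °C ⇒ hinge +0.150·(-14.8−10) = -3.7200
  sulphur-dioxide contribution → 1.398 μm/a
  chloride contribution → 18.41 μm/a
  total first-year rate 19.81 μm/a
Power-law: D(13) = r_corr · 13^0.523
  D(13) = 19.81 × 13^0.523 = 19.81 × 3.825 = 75.76 μm

D(13) = 75.8 μm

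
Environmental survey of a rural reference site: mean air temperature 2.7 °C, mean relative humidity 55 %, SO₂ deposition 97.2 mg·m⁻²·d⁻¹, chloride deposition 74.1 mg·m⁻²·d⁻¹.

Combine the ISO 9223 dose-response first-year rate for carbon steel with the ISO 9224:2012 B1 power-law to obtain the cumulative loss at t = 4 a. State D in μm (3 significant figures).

carbon steel: temperature factor f = +0.150·(-7.3) = -1.0950
  SO₂ term: 1.77·97.2^0.52·exp(0.02·55-1.0950) = 19.22
  Cl⁻ term: 0.102·74.1^0.62·exp(0.033·55+0.04·2.7) = 10.07
  r_corr = 19.22 + 10.07 = 29.29 μm/a
Power-law: D(4) = r_corr · 4^0.523
  D(4) = 29.29 × 4^0.523 = 29.29 × 2.065 = 60.48 μm

D(4) = 60.5 μm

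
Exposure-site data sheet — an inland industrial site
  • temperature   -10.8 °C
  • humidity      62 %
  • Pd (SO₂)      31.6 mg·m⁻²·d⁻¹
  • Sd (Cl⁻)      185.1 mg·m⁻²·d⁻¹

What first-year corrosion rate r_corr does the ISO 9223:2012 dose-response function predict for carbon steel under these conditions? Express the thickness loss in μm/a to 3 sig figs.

r_corr = 14.7 μm/a

carbon steel: temperature factor f = +0.150·(-20.8) = -3.1200
  SO₂ term: 1.77·31.6^0.52·exp(0.02·62-3.1200) = 1.627
  Cl⁻ term: 0.102·185.1^0.62·exp(0.033·62+0.04·-10.8) = 13.04
  r_corr = 1.627 + 13.04 = 14.67 μm/a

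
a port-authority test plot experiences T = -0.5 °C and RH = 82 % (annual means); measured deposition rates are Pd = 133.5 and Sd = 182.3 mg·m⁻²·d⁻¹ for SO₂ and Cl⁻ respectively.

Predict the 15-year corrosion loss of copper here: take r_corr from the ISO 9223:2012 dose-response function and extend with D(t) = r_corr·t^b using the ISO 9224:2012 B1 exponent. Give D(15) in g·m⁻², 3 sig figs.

D(15) = 77.3 g·m⁻²

copper: temperature factor f = +0.126·(-10.5) = -1.3230
  SO₂ term: 0.0053·133.5^0.26·exp(0.059·82-1.3230) = 0.636
  Sd branch = 0.01025·Sd^0.27·e^(0.036·RH+0.049·T) = 0.7808 μm/a
  r_corr = 0.636 + 0.7808 = 1.417 μm/a
ISO 9224: D(t) = r_corr · t^b with b = 0.667 (copper, B1)
  D(15) = 1.417 × 15^0.667 = 1.417 × 6.088 = 8.625 μm
  Mass loss = 8.625 μm × 8.96 g/cm³ = 77.28 g·m⁻²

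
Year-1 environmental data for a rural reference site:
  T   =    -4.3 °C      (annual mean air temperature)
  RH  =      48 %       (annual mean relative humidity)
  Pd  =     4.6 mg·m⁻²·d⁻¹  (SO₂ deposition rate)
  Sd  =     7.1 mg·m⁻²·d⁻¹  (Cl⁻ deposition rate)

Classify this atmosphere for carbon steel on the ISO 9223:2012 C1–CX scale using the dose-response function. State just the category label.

C2

carbon steel: T≤10 °C ⇒ hinge +0.150·(-4.3−10) = -2.1450
  SO₂ term: 1.77·4.6^0.52·exp(0.02·48-2.1450) = 1.197
  Cl⁻ term: 0.102·7.1^0.62·exp(0.033·48+0.04·-4.3) = 1.411
  sum: 1.197 + 1.411 → r_corr = 2.608 μm/a
ISO 9223 Table 2 (carbon steel): 1.3 < 2.61 ≤ 25 μm/a ⇒ C2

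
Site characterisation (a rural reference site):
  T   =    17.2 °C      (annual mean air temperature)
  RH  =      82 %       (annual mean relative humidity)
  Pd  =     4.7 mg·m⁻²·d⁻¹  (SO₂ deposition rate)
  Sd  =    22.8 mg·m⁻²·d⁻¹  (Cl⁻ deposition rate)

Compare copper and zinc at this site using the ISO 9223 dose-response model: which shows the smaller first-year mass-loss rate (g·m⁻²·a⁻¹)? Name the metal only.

copper: f(T) = -0.080·(T−10) [T>10 °C] = -0.5760
  Pd branch = 0.0053·Pd^0.26·e^(0.059·RH+f) = 0.5623 μm/a
  Sd branch = 0.01025·Sd^0.27·e^(0.036·RH+0.049·T) = 1.06 μm/a
  sum: 0.5623 + 1.06 → r_corr = 1.623 μm/a
  mass loss = 1.623 μm/a × 8.96 g/cm³ = 14.54 g·m⁻²·a⁻¹
zinc: temperature factor f = -0.071·(7.2) = -0.5112
  SO₂ term: 0.0129·4.7^0.44·exp(0.046·82-0.5112) = 0.6644
  Cl⁻ term: 0.0175·22.8^0.57·exp(0.008·82+0.085·17.2) = 0.8648
  r_corr = 0.6644 + 0.8648 = 1.529 μm/a
  mass loss = 1.529 μm/a × 7.14 g/cm³ = 10.92 g·m⁻²·a⁻¹
Ordering by g·m⁻²·a⁻¹: copper (14.5) > zinc (10.9)

zinc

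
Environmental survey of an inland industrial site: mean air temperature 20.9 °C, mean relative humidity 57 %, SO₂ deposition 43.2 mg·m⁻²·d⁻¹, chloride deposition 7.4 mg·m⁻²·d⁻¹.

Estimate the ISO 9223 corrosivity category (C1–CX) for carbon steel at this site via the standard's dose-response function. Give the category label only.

carbon steel: T>10 °C ⇒ hinge -0.054·(20.9−10) = -0.5886
  sulphur-dioxide contribution → 21.77 μm/a
  chloride contribution → 5.34 μm/a
  total first-year rate 27.11 μm/a
27.1 μm/a falls in (25, 50] for carbon steel → category C3

C3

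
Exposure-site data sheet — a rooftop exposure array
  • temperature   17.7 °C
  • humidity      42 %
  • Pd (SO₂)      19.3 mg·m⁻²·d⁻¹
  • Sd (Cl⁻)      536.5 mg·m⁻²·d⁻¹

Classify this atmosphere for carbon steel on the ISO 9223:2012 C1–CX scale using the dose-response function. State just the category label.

C4

carbon steel: temperature factor f = -0.054·(7.7) = -0.4158
  sulphur-dioxide contribution → 12.61 μm/a
  chloride contribution → 40.77 μm/a
  ⇒ r_corr(carbon steel) = 53.38 μm/a
Category bounds: 50…80 μm/a bracket r_corr ⇒ C4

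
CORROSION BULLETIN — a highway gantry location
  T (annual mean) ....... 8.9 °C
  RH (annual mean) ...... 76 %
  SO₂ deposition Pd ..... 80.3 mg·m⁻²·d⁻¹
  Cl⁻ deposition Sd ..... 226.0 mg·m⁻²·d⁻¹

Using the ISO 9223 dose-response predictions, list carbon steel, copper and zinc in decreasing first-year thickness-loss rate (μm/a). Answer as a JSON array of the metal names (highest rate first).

carbon steel: temperature factor f = +0.150·(-1.1) = -0.1650
  Pd branch = 1.77·Pd^0.52·e^(0.02·RH+f) = 67.13 μm/a
  Sd branch = 0.102·Sd^0.62·e^(0.033·RH+0.04·T) = 51.52 μm/a
  r_corr = 67.13 + 51.52 = 118.6 μm/a
copper: f(T) = +0.126·(T−10) [T≤10 °C] = -0.1386
  SO₂ term: 0.0053·80.3^0.26·exp(0.059·76-0.1386) = 1.278
  Sd branch = 0.01025·Sd^0.27·e^(0.036·RH+0.049·T) = 1.057 μm/a
  sum: 1.278 + 1.057 → r_corr = 2.335 μm/a
zinc: f(T) = +0.038·(T−10) [T≤10 °C] = -0.0418
  Pd branch = 0.0129·Pd^0.44·e^(0.046·RH+f) = 2.811 μm/a
  Cl⁻ term: 0.0175·226.0^0.57·exp(0.008·76+0.085·8.9) = 1.505
  sum: 2.811 + 1.505 → r_corr = 4.315 μm/a
Ordering by μm/a: carbon steel (119) > zinc (4.32) > copper (2.34)

["carbon steel", "zinc", "copper"]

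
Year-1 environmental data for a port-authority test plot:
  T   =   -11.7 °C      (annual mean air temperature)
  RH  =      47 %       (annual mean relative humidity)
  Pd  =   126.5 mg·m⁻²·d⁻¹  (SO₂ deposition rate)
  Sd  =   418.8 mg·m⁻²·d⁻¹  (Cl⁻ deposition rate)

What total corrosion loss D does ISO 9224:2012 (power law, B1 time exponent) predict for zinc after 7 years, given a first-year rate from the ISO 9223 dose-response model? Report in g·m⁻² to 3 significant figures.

D(7) = 24.6 g·m⁻²

zinc: T≤10 °C ⇒ hinge +0.038·(-11.7−10) = -0.8246
  SO₂ term: 0.0129·126.5^0.44·exp(0.046·47-0.8246) = 0.4134
  Sd branch = 0.0175·Sd^0.57·e^(0.008·RH+0.085·T) = 0.2944 μm/a
  sum: 0.4134 + 0.2944 → r_corr = 0.7078 μm/a
ISO 9224: D(t) = r_corr · t^b with b = 0.813 (zinc, B1)
  D(7) = 0.7078 × 7^0.813 = 0.7078 × 4.865 = 3.443 μm
  Mass loss = 3.443 μm × 7.14 g/cm³ = 24.58 g·m⁻²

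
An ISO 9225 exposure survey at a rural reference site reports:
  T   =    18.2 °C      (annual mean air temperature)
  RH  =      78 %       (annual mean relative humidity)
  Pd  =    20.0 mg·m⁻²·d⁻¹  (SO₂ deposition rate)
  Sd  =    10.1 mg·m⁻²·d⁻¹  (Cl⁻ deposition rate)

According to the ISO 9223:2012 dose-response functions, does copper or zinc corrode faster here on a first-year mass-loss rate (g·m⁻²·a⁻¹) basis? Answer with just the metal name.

copper

copper: T>10 °C ⇒ hinge -0.080·(18.2−10) = -0.6560
  SO₂ term: 0.0053·20.0^0.26·exp(0.059·78-0.6560) = 0.5974
  Sd branch = 0.01025·Sd^0.27·e^(0.036·RH+0.049·T) = 0.7739 μm/a
  sum: 0.5974 + 0.7739 → r_corr = 1.371 μm/a
  mass loss = 1.371 μm/a × 8.96 g/cm³ = 12.29 g·m⁻²·a⁻¹
zinc: temperature factor f = -0.071·(8.2) = -0.5822
  Pd branch = 0.0129·Pd^0.44·e^(0.046·RH+f) = 0.9737 μm/a
  Sd branch = 0.0175·Sd^0.57·e^(0.008·RH+0.085·T) = 0.5733 μm/a
  r_corr = 0.9737 + 0.5733 = 1.547 μm/a
  mass loss = 1.547 μm/a × 7.14 g/cm³ = 11.05 g·m⁻²·a⁻¹
Ordering by g·m⁻²·a⁻¹: copper (12.3) > zinc (11)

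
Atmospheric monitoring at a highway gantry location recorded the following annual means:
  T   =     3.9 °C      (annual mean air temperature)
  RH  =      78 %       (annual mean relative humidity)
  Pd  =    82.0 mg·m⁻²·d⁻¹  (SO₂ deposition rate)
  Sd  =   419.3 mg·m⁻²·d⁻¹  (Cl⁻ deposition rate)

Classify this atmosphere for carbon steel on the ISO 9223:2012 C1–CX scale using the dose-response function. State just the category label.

C5

carbon steel: T≤10 °C ⇒ hinge +0.150·(3.9−10) = -0.9150
  sulphur-dioxide contribution → 33.36 μm/a
  chloride contribution → 66.1 μm/a
  total first-year rate 99.46 μm/a
ISO 9223 Table 2 (carbon steel): 80 < 99.5 ≤ 200 μm/a ⇒ C5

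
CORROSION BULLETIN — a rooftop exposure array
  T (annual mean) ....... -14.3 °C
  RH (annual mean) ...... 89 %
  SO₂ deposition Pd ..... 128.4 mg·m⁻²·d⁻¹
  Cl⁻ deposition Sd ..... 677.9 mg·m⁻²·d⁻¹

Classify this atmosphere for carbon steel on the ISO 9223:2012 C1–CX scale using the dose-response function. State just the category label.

carbon steel: temperature factor f = +0.150·(-24.3) = -3.6450
  Pd branch = 1.77·Pd^0.52·e^(0.02·RH+f) = 3.423 μm/a
  Cl⁻ term: 0.102·677.9^0.62·exp(0.033·89+0.04·-14.3) = 61.81
  sum: 3.423 + 61.81 → r_corr = 65.23 μm/a
ISO 9223 Table 2 (carbon steel): 50 < 65.2 ≤ 80 μm/a ⇒ C4

C4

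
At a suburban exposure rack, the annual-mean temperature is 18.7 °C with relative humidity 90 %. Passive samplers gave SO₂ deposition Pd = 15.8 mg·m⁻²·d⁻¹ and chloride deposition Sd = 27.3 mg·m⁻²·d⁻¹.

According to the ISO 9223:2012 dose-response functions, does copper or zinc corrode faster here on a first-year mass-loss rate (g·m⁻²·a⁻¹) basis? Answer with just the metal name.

copper

copper: temperature factor f = -0.080·(8.7) = -0.6960
  SO₂ term: 0.0053·15.8^0.26·exp(0.059·90-0.6960) = 1.096
  Sd branch = 0.01025·Sd^0.27·e^(0.036·RH+0.049·T) = 1.598 μm/a
  sum: 1.096 + 1.598 → r_corr = 2.694 μm/a
  mass loss = 2.694 μm/a × 8.96 g/cm³ = 24.14 g·m⁻²·a⁻¹
zinc: f(T) = -0.071·(T−10) [T>10 °C] = -0.6177
  Pd branch = 0.0129·Pd^0.44·e^(0.046·RH+f) = 1.471 μm/a
  Cl⁻ term: 0.0175·27.3^0.57·exp(0.008·90+0.085·18.7) = 1.161
  sum: 1.471 + 1.161 → r_corr = 2.632 μm/a
  mass loss = 2.632 μm/a × 7.14 g/cm³ = 18.79 g·m⁻²·a⁻¹
Ordering by g·m⁻²·a⁻¹: copper (24.1) > zinc (18.8)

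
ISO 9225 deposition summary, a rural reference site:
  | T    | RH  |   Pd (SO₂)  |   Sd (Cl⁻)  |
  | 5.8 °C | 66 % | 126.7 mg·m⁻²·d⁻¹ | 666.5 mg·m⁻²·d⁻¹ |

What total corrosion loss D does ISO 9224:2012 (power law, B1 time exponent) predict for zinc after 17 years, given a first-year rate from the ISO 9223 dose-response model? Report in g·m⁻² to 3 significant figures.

zinc: f(T) = +0.038·(T−10) [T≤10 °C] = -0.1596
  sulphur-dioxide contribution → 1.928 μm/a
  chloride contribution → 1.977 μm/a
  total first-year rate 3.905 μm/a
Power-law: D(17) = r_corr · 17^0.813
  D(17) = 3.905 × 17^0.813 = 3.905 × 10.01 = 39.08 μm
  Mass loss = 39.08 μm × 7.14 g/cm³ = 279 g·m⁻²

D(17) = 279 g·m⁻²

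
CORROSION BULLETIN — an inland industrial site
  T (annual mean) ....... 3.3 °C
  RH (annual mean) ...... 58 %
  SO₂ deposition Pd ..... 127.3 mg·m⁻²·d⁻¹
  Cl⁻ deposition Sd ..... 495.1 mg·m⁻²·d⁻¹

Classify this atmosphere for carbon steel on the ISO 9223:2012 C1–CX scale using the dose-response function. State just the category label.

C4

carbon steel: temperature factor f = +0.150·(-6.7) = -1.0050
  sulphur-dioxide contribution → 25.69 μm/a
  chloride contribution → 36.97 μm/a
  total first-year rate 62.66 μm/a
62.7 μm/a falls in (50, 80] for carbon steel → category C4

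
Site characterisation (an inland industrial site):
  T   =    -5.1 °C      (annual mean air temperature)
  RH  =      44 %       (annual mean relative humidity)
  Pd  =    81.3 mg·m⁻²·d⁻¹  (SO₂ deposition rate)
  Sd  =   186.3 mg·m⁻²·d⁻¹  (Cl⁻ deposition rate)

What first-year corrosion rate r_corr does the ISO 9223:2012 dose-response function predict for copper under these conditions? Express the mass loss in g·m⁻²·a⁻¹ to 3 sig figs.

copper: T≤10 °C ⇒ hinge +0.126·(-5.1−10) = -1.9026
  sulphur-dioxide contribution → 0.03327 μm/a
  chloride contribution → 0.1596 μm/a
  total first-year rate 0.1929 μm/a
Convert to mass loss: 0.1929 μm/a × 8.96 g/cm³ = 1.728 g·m⁻²·a⁻¹

r_corr = 1.73 g·m⁻²·a⁻¹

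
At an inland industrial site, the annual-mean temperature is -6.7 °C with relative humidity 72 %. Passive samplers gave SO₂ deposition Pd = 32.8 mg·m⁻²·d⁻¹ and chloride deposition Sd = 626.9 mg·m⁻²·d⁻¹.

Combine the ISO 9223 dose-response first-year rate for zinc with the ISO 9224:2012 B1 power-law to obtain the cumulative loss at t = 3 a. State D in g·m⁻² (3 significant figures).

zinc: T≤10 °C ⇒ hinge +0.038·(-6.7−10) = -0.6346
  sulphur-dioxide contribution → 0.8717 μm/a
  chloride contribution → 0.6923 μm/a
  ⇒ r_corr(zinc) = 1.564 μm/a
Long-term exponent b (ISO 9224 Table 2, B1) = 0.813
  D(3) = 1.564 × 3^0.813 = 1.564 × 2.443 = 3.82 μm
  Mass loss = 3.82 μm × 7.14 g/cm³ = 27.28 g·m⁻²

D(3) = 27.3 g·m⁻²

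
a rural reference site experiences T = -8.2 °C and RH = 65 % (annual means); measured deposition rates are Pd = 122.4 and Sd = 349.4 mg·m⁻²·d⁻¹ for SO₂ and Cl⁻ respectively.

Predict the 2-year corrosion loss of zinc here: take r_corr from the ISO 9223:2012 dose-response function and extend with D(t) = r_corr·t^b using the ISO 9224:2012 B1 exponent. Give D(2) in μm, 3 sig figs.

zinc: T≤10 °C ⇒ hinge +0.038·(-8.2−10) = -0.6916
  SO₂ term: 0.0129·122.4^0.44·exp(0.046·65-0.6916) = 1.065
  Sd branch = 0.0175·Sd^0.57·e^(0.008·RH+0.085·T) = 0.4129 μm/a
  sum: 1.065 + 0.4129 → r_corr = 1.478 μm/a
Power-law: D(2) = r_corr · 2^0.813
  D(2) = 1.478 × 2^0.813 = 1.478 × 1.757 = 2.597 μm

D(2) = 2.60 μm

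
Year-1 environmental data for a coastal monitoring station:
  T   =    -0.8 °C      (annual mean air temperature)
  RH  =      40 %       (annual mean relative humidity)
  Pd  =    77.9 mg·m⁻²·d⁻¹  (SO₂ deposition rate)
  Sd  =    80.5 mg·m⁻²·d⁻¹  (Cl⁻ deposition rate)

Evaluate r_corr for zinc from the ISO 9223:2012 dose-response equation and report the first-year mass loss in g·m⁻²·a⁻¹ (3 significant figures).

r_corr = 4.58 g·m⁻²·a⁻¹

zinc: T≤10 °C ⇒ hinge +0.038·(-0.8−10) = -0.4104
  SO₂ term: 0.0129·77.9^0.44·exp(0.046·40-0.4104) = 0.3662
  Sd branch = 0.0175·Sd^0.57·e^(0.008·RH+0.085·T) = 0.2747 μm/a
  sum: 0.3662 + 0.2747 → r_corr = 0.6409 μm/a
Convert to mass loss: 0.6409 μm/a × 7.14 g/cm³ = 4.576 g·m⁻²·a⁻¹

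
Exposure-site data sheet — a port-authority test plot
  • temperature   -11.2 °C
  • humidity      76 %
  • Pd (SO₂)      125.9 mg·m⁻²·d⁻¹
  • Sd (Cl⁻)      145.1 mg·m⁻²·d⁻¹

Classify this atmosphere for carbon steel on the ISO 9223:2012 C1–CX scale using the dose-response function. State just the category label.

C2

carbon steel: temperature factor f = +0.150·(-21.2) = -3.1800
  SO₂ term: 1.77·125.9^0.52·exp(0.02·76-3.1800) = 4.16
  Sd branch = 0.102·Sd^0.62·e^(0.033·RH+0.04·T) = 17.52 μm/a
  sum: 4.16 + 17.52 → r_corr = 21.68 μm/a
21.7 μm/a falls in (1.3, 25] for carbon steel → category C2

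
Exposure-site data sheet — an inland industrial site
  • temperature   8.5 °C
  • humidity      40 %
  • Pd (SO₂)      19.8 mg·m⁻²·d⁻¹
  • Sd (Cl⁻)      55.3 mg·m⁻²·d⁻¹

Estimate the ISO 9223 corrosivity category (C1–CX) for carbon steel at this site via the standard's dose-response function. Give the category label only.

C2

carbon steel: f(T) = +0.150·(T−10) [T≤10 °C] = -0.2250
  sulphur-dioxide contribution → 14.86 μm/a
  chloride contribution → 6.457 μm/a
  total first-year rate 21.31 μm/a
21.3 μm/a falls in (1.3, 25] for carbon steel → category C2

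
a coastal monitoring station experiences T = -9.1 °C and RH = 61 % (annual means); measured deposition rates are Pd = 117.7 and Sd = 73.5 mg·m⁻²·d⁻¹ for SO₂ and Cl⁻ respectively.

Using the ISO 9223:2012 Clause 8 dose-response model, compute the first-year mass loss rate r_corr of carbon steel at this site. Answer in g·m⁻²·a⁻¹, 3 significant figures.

r_corr = 91.8 g·m⁻²·a⁻¹

carbon steel: T≤10 °C ⇒ hinge +0.150·(-9.1−10) = -2.8650
  Pd branch = 1.77·Pd^0.52·e^(0.02·RH+f) = 4.077 μm/a
  Cl⁻ term: 0.102·73.5^0.62·exp(0.033·61+0.04·-9.1) = 7.618
  r_corr = 4.077 + 7.618 = 11.7 μm/a
Convert to mass loss: 11.7 μm/a × 7.85 g/cm³ = 91.81 g·m⁻²·a⁻¹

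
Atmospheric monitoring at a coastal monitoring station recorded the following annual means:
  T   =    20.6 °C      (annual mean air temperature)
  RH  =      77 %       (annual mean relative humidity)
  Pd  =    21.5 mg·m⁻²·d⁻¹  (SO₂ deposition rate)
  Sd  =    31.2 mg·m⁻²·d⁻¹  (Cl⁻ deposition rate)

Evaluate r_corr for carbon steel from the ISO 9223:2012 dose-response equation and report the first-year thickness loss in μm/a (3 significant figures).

carbon steel: T>10 °C ⇒ hinge -0.054·(20.6−10) = -0.5724
  sulphur-dioxide contribution → 22.96 μm/a
  chloride contribution → 24.91 μm/a
  ⇒ r_corr(carbon steel) = 47.88 μm/a

r_corr = 47.9 μm/a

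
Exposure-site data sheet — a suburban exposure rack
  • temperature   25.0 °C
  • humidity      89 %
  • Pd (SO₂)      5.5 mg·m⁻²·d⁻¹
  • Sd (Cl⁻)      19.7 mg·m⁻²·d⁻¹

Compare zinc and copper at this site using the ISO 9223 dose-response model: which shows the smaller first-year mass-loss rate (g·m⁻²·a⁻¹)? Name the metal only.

zinc

zinc: f(T) = -0.071·(T−10) [T>10 °C] = -1.0650
  Pd branch = 0.0129·Pd^0.44·e^(0.046·RH+f) = 0.5647 μm/a
  Cl⁻ term: 0.0175·19.7^0.57·exp(0.008·89+0.085·25.0) = 1.633
  sum: 0.5647 + 1.633 → r_corr = 2.198 μm/a
  mass loss = 2.198 μm/a × 7.14 g/cm³ = 15.69 g·m⁻²·a⁻¹
copper: T>10 °C ⇒ hinge -0.080·(25.0−10) = -1.2000
  Pd branch = 0.0053·Pd^0.26·e^(0.059·RH+f) = 0.4743 μm/a
  Cl⁻ term: 0.01025·19.7^0.27·exp(0.036·89+0.049·25.0) = 1.922
  r_corr = 0.4743 + 1.922 = 2.396 μm/a
  mass loss = 2.396 μm/a × 8.96 g/cm³ = 21.47 g·m⁻²·a⁻¹
Ordering by g·m⁻²·a⁻¹: copper (21.5) > zinc (15.7)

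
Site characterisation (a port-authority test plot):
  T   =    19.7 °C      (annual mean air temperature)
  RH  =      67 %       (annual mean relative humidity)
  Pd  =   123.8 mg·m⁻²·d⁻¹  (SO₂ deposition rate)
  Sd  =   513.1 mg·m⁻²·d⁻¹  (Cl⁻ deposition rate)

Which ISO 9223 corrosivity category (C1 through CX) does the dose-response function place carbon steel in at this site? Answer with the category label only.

carbon steel: temperature factor f = -0.054·(9.7) = -0.5238
  sulphur-dioxide contribution → 49.05 μm/a
  chloride contribution → 98.03 μm/a
  total first-year rate 147.1 μm/a
Category bounds: 80…200 μm/a bracket r_corr ⇒ C5

C5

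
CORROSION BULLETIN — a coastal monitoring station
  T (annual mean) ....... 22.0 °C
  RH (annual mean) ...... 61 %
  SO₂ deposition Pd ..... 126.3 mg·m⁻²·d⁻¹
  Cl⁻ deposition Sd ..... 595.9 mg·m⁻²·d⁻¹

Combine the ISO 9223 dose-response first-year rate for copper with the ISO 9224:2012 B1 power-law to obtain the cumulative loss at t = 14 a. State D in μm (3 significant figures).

D(14) = 10.4 μm

copper: T>10 °C ⇒ hinge -0.080·(22.0−10) = -0.9600
  Pd branch = 0.0053·Pd^0.26·e^(0.059·RH+f) = 0.2611 μm/a
  Cl⁻ term: 0.01025·595.9^0.27·exp(0.036·61+0.049·22.0) = 1.52
  r_corr = 0.2611 + 1.52 = 1.781 μm/a
ISO 9224: D(t) = r_corr · t^b with b = 0.667 (copper, B1)
  D(14) = 1.781 × 14^0.667 = 1.781 × 5.814 = 10.36 μm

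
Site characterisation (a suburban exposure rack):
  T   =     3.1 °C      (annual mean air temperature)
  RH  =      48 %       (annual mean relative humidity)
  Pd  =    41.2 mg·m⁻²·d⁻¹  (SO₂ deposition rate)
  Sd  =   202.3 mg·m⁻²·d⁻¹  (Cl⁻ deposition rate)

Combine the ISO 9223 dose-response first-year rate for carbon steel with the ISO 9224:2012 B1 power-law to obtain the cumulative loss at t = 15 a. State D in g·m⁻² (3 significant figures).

carbon steel: f(T) = +0.150·(T−10) [T≤10 °C] = -1.0350
  SO₂ term: 1.77·41.2^0.52·exp(0.02·48-1.0350) = 11.35
  Sd branch = 0.102·Sd^0.62·e^(0.033·RH+0.04·T) = 15.14 μm/a
  sum: 11.35 + 15.14 → r_corr = 26.49 μm/a
Long-term exponent b (ISO 9224 Table 2, B1) = 0.523
  D(15) = 26.49 × 15^0.523 = 26.49 × 4.122 = 109.2 μm
  Mass loss = 109.2 μm × 7.85 g/cm³ = 857.2 g·m⁻²

D(15) = 857 g·m⁻²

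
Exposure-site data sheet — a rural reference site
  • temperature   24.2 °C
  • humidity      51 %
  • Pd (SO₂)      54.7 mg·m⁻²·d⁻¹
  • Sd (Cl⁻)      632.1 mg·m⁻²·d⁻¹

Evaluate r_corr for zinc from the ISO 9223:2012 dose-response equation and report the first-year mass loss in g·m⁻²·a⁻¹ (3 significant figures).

r_corr = 60.1 g·m⁻²·a⁻¹

zinc: f(T) = -0.071·(T−10) [T>10 °C] = -1.0082
  SO₂ term: 0.0129·54.7^0.44·exp(0.046·51-1.0082) = 0.286
  Cl⁻ term: 0.0175·632.1^0.57·exp(0.008·51+0.085·24.2) = 8.129
  r_corr = 0.286 + 8.129 = 8.415 μm/a
Convert to mass loss: 8.415 μm/a × 7.14 g/cm³ = 60.08 g·m⁻²·a⁻¹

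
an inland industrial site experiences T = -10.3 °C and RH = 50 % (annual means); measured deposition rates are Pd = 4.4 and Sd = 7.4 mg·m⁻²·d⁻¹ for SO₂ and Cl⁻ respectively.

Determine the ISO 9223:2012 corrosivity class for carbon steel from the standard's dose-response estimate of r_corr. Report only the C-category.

C2

carbon steel: T≤10 °C ⇒ hinge +0.150·(-10.3−10) = -3.0450
  SO₂ term: 1.77·4.4^0.52·exp(0.02·50-3.0450) = 0.4948
  Sd branch = 0.102·Sd^0.62·e^(0.033·RH+0.04·T) = 1.217 μm/a
  sum: 0.4948 + 1.217 → r_corr = 1.711 μm/a
ISO 9223 Table 2 (carbon steel): 1.3 < 1.71 ≤ 25 μm/a ⇒ C2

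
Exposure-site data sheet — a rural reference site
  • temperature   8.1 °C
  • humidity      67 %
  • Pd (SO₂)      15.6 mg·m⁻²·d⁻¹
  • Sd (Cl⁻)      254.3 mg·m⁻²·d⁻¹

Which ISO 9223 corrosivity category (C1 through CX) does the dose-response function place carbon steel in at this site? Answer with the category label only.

C4

carbon steel: T≤10 °C ⇒ hinge +0.150·(8.1−10) = -0.2850
  Pd branch = 1.77·Pd^0.52·e^(0.02·RH+f) = 21.21 μm/a
  Cl⁻ term: 0.102·254.3^0.62·exp(0.033·67+0.04·8.1) = 39.89
  r_corr = 21.21 + 39.89 = 61.1 μm/a
ISO 9223 Table 2 (carbon steel): 50 < 61.1 ≤ 80 μm/a ⇒ C4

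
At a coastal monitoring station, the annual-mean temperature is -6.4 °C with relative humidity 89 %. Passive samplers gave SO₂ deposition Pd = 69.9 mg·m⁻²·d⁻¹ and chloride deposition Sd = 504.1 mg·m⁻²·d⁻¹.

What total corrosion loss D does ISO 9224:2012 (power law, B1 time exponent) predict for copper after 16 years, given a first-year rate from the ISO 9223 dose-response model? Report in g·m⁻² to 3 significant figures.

copper: temperature factor f = +0.126·(-16.4) = -2.0664
  Pd branch = 0.0053·Pd^0.26·e^(0.059·RH+f) = 0.3863 μm/a
  Cl⁻ term: 0.01025·504.1^0.27·exp(0.036·89+0.049·-6.4) = 0.9901
  r_corr = 0.3863 + 0.9901 = 1.376 μm/a
Power-law: D(16) = r_corr · 16^0.667
  D(16) = 1.376 × 16^0.667 = 1.376 × 6.355 = 8.748 μm
  Mass loss = 8.748 μm × 8.96 g/cm³ = 78.38 g·m⁻²

D(16) = 78.4 g·m⁻²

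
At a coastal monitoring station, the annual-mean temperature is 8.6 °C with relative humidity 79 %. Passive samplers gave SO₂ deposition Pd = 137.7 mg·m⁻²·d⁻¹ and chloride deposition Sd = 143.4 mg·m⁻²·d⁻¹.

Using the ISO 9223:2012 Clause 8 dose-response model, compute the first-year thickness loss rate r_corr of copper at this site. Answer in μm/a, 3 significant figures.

r_corr = 2.72 μm/a

copper: T≤10 °C ⇒ hinge +0.126·(8.6−10) = -0.1764
  SO₂ term: 0.0053·137.7^0.26·exp(0.059·79-0.1764) = 1.691
  Sd branch = 0.01025·Sd^0.27·e^(0.036·RH+0.049·T) = 1.026 μm/a
  sum: 1.691 + 1.026 → r_corr = 2.717 μm/a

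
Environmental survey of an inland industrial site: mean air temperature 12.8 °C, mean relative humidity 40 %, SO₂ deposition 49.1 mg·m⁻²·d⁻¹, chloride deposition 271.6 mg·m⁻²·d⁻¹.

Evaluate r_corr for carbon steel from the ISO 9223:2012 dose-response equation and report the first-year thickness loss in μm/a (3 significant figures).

r_corr = 46.2 μm/a

carbon steel: T>10 °C ⇒ hinge -0.054·(12.8−10) = -0.1512
  SO₂ term: 1.77·49.1^0.52·exp(0.02·40-0.1512) = 25.65
  Sd branch = 0.102·Sd^0.62·e^(0.033·RH+0.04·T) = 20.57 μm/a
  r_corr = 25.65 + 20.57 = 46.22 μm/a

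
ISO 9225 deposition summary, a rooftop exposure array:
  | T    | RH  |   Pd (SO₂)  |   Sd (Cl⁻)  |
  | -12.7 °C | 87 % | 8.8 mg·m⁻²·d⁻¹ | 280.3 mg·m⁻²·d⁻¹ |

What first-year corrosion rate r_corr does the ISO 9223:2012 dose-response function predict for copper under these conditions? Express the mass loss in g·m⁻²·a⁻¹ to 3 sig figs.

copper: temperature factor f = +0.126·(-22.7) = -2.8602
  SO₂ term: 0.0053·8.8^0.26·exp(0.059·87-2.8602) = 0.09055
  Cl⁻ term: 0.01025·280.3^0.27·exp(0.036·87+0.049·-12.7) = 0.5775
  sum: 0.09055 + 0.5775 → r_corr = 0.668 μm/a
Convert to mass loss: 0.668 μm/a × 8.96 g/cm³ = 5.986 g·m⁻²·a⁻¹

r_corr = 5.99 g·m⁻²·a⁻¹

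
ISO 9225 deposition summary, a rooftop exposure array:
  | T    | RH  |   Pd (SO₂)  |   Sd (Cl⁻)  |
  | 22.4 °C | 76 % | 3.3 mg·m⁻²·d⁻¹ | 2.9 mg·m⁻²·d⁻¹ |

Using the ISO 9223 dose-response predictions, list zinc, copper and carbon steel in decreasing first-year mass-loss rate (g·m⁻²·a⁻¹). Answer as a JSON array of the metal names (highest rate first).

zinc: T>10 °C ⇒ hinge -0.071·(22.4−10) = -0.8804
  sulphur-dioxide contribution → 0.2983 μm/a
  chloride contribution → 0.3959 μm/a
  ⇒ r_corr(zinc) = 0.6942 μm/a
  mass loss = 0.6942 μm/a × 7.14 g/cm³ = 4.956 g·m⁻²·a⁻¹
copper: temperature factor f = -0.080·(12.4) = -0.9920
  sulphur-dioxide contribution → 0.2375 μm/a
  chloride contribution → 0.6317 μm/a
  total first-year rate 0.8691 μm/a
  mass loss = 0.8691 μm/a × 8.96 g/cm³ = 7.788 g·m⁻²·a⁻¹
carbon steel: temperature factor f = -0.054·(12.4) = -0.6696
  sulphur-dioxide contribution → 7.708 μm/a
  chloride contribution → 5.938 μm/a
  ⇒ r_corr(carbon steel) = 13.65 μm/a
  mass loss = 13.65 μm/a × 7.85 g/cm³ = 107.1 g·m⁻²·a⁻¹
Ordering by g·m⁻²·a⁻¹: carbon steel (107) > copper (7.79) > zinc (4.96)

["carbon steel", "copper", "zinc"]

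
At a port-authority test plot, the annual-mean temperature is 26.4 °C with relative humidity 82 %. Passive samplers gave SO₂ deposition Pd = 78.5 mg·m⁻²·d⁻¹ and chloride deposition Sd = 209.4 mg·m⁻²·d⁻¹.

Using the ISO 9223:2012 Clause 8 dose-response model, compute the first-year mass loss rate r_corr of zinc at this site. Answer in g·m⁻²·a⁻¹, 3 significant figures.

zinc: temperature factor f = -0.071·(16.4) = -1.1644
  SO₂ term: 0.0129·78.5^0.44·exp(0.046·82-1.1644) = 1.193
  Sd branch = 0.0175·Sd^0.57·e^(0.008·RH+0.085·T) = 6.69 μm/a
  r_corr = 1.193 + 6.69 = 7.884 μm/a
Convert to mass loss: 7.884 μm/a × 7.14 g/cm³ = 56.29 g·m⁻²·a⁻¹

r_corr = 56.3 g·m⁻²·a⁻¹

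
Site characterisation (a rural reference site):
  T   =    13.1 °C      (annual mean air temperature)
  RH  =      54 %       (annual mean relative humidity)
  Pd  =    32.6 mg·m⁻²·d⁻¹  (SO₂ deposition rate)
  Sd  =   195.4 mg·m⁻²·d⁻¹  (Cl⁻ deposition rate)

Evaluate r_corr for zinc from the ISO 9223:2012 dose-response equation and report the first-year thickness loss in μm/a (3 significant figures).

zinc: T>10 °C ⇒ hinge -0.071·(13.1−10) = -0.2201
  Pd branch = 0.0129·Pd^0.44·e^(0.046·RH+f) = 0.5749 μm/a
  Cl⁻ term: 0.0175·195.4^0.57·exp(0.008·54+0.085·13.1) = 1.66
  sum: 0.5749 + 1.66 → r_corr = 2.235 μm/a

r_corr = 2.23 μm/a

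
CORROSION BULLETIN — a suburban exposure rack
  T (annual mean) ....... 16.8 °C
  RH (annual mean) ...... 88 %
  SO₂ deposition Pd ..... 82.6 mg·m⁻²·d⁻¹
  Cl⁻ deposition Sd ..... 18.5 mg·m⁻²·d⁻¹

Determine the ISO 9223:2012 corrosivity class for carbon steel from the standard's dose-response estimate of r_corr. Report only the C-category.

carbon steel: T>10 °C ⇒ hinge -0.054·(16.8−10) = -0.3672
  sulphur-dioxide contribution → 70.74 μm/a
  chloride contribution → 22.25 μm/a
  total first-year rate 92.99 μm/a
ISO 9223 Table 2 (carbon steel): 80 < 93 ≤ 200 μm/a ⇒ C5

C5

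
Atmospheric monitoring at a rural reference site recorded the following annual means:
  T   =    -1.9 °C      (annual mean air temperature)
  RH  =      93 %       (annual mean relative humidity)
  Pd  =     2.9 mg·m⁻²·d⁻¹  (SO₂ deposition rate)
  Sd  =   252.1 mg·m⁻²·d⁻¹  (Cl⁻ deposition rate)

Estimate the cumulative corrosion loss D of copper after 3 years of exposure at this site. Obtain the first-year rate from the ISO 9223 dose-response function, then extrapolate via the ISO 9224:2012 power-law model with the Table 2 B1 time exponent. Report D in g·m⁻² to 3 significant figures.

copper: f(T) = +0.126·(T−10) [T≤10 °C] = -1.4994
  Pd branch = 0.0053·Pd^0.26·e^(0.059·RH+f) = 0.377 μm/a
  Sd branch = 0.01025·Sd^0.27·e^(0.036·RH+0.049·T) = 1.182 μm/a
  sum: 0.377 + 1.182 → r_corr = 1.559 μm/a
Power-law: D(3) = r_corr · 3^0.667
  D(3) = 1.559 × 3^0.667 = 1.559 × 2.081 = 3.245 μm
  Mass loss = 3.245 μm × 8.96 g/cm³ = 29.07 g·m⁻²

D(3) = 29.1 g·m⁻²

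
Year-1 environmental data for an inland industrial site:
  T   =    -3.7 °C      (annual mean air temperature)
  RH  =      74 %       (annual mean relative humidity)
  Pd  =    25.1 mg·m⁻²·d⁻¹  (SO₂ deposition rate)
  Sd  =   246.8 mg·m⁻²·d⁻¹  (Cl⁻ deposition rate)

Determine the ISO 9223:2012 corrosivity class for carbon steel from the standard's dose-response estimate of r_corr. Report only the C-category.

carbon steel: T≤10 °C ⇒ hinge +0.150·(-3.7−10) = -2.0550
  Pd branch = 1.77·Pd^0.52·e^(0.02·RH+f) = 5.322 μm/a
  Sd branch = 0.102·Sd^0.62·e^(0.033·RH+0.04·T) = 30.77 μm/a
  sum: 5.322 + 30.77 → r_corr = 36.09 μm/a
Category bounds: 25…50 μm/a bracket r_corr ⇒ C3

C3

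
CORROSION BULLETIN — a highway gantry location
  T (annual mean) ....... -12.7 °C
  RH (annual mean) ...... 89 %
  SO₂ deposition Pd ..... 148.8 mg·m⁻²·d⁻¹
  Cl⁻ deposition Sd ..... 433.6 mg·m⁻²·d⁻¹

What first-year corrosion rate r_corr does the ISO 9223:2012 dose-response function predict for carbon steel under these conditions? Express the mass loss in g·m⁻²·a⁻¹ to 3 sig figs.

r_corr = 429 g·m⁻²·a⁻¹

carbon steel: T≤10 °C ⇒ hinge +0.150·(-12.7−10) = -3.4050
  Pd branch = 1.77·Pd^0.52·e^(0.02·RH+f) = 4.699 μm/a
  Cl⁻ term: 0.102·433.6^0.62·exp(0.033·89+0.04·-12.7) = 49.95
  r_corr = 4.699 + 49.95 = 54.64 μm/a
Convert to mass loss: 54.64 μm/a × 7.85 g/cm³ = 429 g·m⁻²·a⁻¹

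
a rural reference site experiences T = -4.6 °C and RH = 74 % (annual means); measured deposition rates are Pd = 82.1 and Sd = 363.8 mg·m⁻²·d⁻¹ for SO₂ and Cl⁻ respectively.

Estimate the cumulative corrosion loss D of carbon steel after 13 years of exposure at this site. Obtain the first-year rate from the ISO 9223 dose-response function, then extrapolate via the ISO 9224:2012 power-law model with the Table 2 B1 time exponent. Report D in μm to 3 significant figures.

D(13) = 177 μm

carbon steel: f(T) = +0.150·(T−10) [T≤10 °C] = -2.1900
  SO₂ term: 1.77·82.1^0.52·exp(0.02·74-2.1900) = 8.612
  Sd branch = 0.102·Sd^0.62·e^(0.033·RH+0.04·T) = 37.75 μm/a
  sum: 8.612 + 37.75 → r_corr = 46.37 μm/a
ISO 9224: D(t) = r_corr · t^b with b = 0.523 (carbon steel, B1)
  D(13) = 46.37 × 13^0.523 = 46.37 × 3.825 = 177.3 μm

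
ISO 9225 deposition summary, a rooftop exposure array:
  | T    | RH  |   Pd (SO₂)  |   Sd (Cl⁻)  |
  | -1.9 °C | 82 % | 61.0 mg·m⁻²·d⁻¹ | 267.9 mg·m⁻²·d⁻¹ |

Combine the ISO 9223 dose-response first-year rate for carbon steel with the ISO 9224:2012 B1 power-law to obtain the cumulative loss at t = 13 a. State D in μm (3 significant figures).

carbon steel: temperature factor f = +0.150·(-11.9) = -1.7850
  Pd branch = 1.77·Pd^0.52·e^(0.02·RH+f) = 12.98 μm/a
  Cl⁻ term: 0.102·267.9^0.62·exp(0.033·82+0.04·-1.9) = 45.3
  sum: 12.98 + 45.3 → r_corr = 58.29 μm/a
Power-law: D(13) = r_corr · 13^0.523
  D(13) = 58.29 × 13^0.523 = 58.29 × 3.825 = 222.9 μm

D(13) = 223 μm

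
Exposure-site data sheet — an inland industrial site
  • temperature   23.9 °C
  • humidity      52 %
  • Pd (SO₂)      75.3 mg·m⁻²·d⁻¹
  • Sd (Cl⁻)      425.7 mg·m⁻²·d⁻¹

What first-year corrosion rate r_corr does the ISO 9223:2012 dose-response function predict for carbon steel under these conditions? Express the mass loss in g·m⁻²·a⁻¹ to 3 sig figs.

carbon steel: T>10 °C ⇒ hinge -0.054·(23.9−10) = -0.7506
  sulphur-dioxide contribution → 22.37 μm/a
  chloride contribution → 62.96 μm/a
  ⇒ r_corr(carbon steel) = 85.33 μm/a
Convert to mass loss: 85.33 μm/a × 7.85 g/cm³ = 669.8 g·m⁻²·a⁻¹

r_corr = 670 g·m⁻²·a⁻¹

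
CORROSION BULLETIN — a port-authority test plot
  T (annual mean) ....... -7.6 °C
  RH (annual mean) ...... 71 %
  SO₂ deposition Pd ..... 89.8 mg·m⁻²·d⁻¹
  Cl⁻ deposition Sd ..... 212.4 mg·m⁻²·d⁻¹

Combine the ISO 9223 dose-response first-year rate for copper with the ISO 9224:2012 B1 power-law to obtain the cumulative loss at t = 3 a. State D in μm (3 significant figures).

copper: f(T) = +0.126·(T−10) [T≤10 °C] = -2.2176
  sulphur-dioxide contribution → 0.1225 μm/a
  chloride contribution → 0.3867 μm/a
  ⇒ r_corr(copper) = 0.5093 μm/a
Power-law: D(3) = r_corr · 3^0.667
  D(3) = 0.5093 × 3^0.667 = 0.5093 × 2.081 = 1.06 μm

D(3) = 1.06 μm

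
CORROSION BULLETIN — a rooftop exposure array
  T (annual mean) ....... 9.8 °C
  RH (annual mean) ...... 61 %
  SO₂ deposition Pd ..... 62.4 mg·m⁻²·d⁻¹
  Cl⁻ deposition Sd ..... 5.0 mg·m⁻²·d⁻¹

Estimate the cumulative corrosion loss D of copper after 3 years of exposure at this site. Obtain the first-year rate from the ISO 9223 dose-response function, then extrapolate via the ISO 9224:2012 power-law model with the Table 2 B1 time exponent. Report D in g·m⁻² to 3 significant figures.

D(3) = 14.6 g·m⁻²

copper: temperature factor f = +0.126·(-0.2) = -0.0252
  Pd branch = 0.0053·Pd^0.26·e^(0.059·RH+f) = 0.5535 μm/a
  Cl⁻ term: 0.01025·5.0^0.27·exp(0.036·61+0.049·9.8) = 0.23
  r_corr = 0.5535 + 0.23 = 0.7835 μm/a
Power-law: D(3) = r_corr · 3^0.667
  D(3) = 0.7835 × 3^0.667 = 0.7835 × 2.081 = 1.63 μm
  Mass loss = 1.63 μm × 8.96 g/cm³ = 14.61 g·m⁻²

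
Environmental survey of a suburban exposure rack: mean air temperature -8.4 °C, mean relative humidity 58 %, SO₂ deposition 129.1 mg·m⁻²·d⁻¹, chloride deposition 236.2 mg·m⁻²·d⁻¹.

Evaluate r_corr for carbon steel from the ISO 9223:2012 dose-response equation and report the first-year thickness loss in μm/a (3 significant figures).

carbon steel: T≤10 °C ⇒ hinge +0.150·(-8.4−10) = -2.7600
  sulphur-dioxide contribution → 4.475 μm/a
  chloride contribution → 14.63 μm/a
  total first-year rate 19.11 μm/a

r_corr = 19.1 μm/a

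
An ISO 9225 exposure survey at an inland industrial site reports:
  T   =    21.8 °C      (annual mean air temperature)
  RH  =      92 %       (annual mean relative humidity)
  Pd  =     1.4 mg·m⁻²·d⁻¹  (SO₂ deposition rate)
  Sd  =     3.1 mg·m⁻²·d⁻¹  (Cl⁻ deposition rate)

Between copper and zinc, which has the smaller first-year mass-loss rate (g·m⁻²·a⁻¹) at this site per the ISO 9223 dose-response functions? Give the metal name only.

copper: T>10 °C ⇒ hinge -0.080·(21.8−10) = -0.9440
  SO₂ term: 0.0053·1.4^0.26·exp(0.059·92-0.9440) = 0.5124
  Cl⁻ term: 0.01025·3.1^0.27·exp(0.036·92+0.049·21.8) = 1.111
  r_corr = 0.5124 + 1.111 = 1.623 μm/a
  mass loss = 1.623 μm/a × 8.96 g/cm³ = 14.55 g·m⁻²·a⁻¹
zinc: T>10 °C ⇒ hinge -0.071·(21.8−10) = -0.8378
  SO₂ term: 0.0129·1.4^0.44·exp(0.046·92-0.8378) = 0.4456
  Cl⁻ term: 0.0175·3.1^0.57·exp(0.008·92+0.085·21.8) = 0.4441
  sum: 0.4456 + 0.4441 → r_corr = 0.8897 μm/a
  mass loss = 0.8897 μm/a × 7.14 g/cm³ = 6.353 g·m⁻²·a⁻¹
Ordering by g·m⁻²·a⁻¹: copper (14.5) > zinc (6.35)

zinc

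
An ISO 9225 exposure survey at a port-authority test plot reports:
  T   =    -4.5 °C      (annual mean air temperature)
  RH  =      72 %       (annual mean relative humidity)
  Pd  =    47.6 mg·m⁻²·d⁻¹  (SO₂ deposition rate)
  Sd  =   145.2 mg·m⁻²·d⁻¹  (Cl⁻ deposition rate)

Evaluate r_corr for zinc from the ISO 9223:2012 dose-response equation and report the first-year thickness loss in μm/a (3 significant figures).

r_corr = 1.48 μm/a

zinc: f(T) = +0.038·(T−10) [T≤10 °C] = -0.5510
  sulphur-dioxide contribution → 1.116 μm/a
  chloride contribution → 0.3626 μm/a
  total first-year rate 1.479 μm/a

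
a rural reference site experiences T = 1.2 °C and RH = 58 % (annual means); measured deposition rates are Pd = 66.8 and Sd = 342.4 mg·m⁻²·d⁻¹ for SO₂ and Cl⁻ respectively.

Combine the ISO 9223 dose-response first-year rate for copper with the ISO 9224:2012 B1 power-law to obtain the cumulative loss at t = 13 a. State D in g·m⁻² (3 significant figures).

copper: T≤10 °C ⇒ hinge +0.126·(1.2−10) = -1.1088
  sulphur-dioxide contribution → 0.1597 μm/a
  chloride contribution → 0.424 μm/a
  total first-year rate 0.5837 μm/a
Power-law: D(13) = r_corr · 13^0.667
  D(13) = 0.5837 × 13^0.667 = 0.5837 × 5.534 = 3.23 μm
  Mass loss = 3.23 μm × 8.96 g/cm³ = 28.94 g·m⁻²

D(13) = 28.9 g·m⁻²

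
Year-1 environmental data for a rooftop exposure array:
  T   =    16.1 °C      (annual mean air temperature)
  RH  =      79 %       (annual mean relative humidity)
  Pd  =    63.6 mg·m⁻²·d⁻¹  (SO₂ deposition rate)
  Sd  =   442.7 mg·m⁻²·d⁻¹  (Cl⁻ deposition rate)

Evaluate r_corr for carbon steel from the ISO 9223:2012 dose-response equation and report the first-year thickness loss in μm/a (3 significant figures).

carbon steel: temperature factor f = -0.054·(6.1) = -0.3294
  sulphur-dioxide contribution → 53.57 μm/a
  chloride contribution → 115.1 μm/a
  total first-year rate 168.7 μm/a

r_corr = 169 μm/a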